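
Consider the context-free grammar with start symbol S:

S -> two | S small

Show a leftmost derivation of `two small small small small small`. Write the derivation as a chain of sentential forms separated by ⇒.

S ⇒ S small   [S -> S small]
S small ⇒ S small small   [S -> S small]
S small small ⇒ S small small small   [S -> S small]
S small small small ⇒ S small small small small   [S -> S small]
S small small small small ⇒ S small small small small small   [S -> S small]
S small small small small small ⇒ two small small small small small   [S -> two]

S ⇒ S small ⇒ S small small ⇒ S small small small ⇒ S small small small small ⇒ S small small small small small ⇒ two small small small small small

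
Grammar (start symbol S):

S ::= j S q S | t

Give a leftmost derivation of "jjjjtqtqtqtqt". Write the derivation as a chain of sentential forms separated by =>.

S => jSqS   [S ::= j S q S]
jSqS => jjSqSqS   [S ::= j S q S]
jjSqSqS => jjjSqSqSqS   [S ::= j S q S]
jjjSqSqSqS => jjjjSqSqSqSqS   [S ::= j S q S]
jjjjSqSqSqSqS => jjjjtqSqSqSqS   [S ::= t]
jjjjtqSqSqSqS => jjjjtqtqSqSqS   [S ::= t]
jjjjtqtqSqSqS => jjjjtqtqtqSqS   [S ::= t]
jjjjtqtqtqSqS => jjjjtqtqtqtqS   [S ::= t]
jjjjtqtqtqtqS => jjjjtqtqtqtqt   [S ::= t]

S=>jSqS=>jjSqSqS=>jjjSqSqSqS=>jjjjSqSqSqSqS=>jjjjtqSqSqSqS=>jjjjtqtqSqSqS=>jjjjtqtqtqSqS=>jjjjtqtqtqtqS=>jjjjtqtqtqtqt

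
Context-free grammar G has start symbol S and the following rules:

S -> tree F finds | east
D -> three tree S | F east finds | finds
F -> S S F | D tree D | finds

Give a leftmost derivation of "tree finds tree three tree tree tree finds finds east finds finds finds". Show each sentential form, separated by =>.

S => tree F finds   [S -> tree F finds]
tree F finds => tree D tree D finds   [F -> D tree D]
tree D tree D finds => tree finds tree D finds   [D -> finds]
tree finds tree D finds => tree finds tree three tree S finds   [D -> three tree S]
tree finds tree three tree S finds => tree finds tree three tree tree F finds finds   [S -> tree F finds]
tree finds tree three tree tree F finds finds => tree finds tree three tree tree S S F finds finds   [F -> S S F]
tree finds tree three tree tree S S F finds finds => tree finds tree three tree tree tree F finds S F finds finds   [S -> tree F finds]
tree finds tree three tree tree tree F finds S F finds finds => tree finds tree three tree tree tree finds finds S F finds finds   [F -> finds]
tree finds tree three tree tree tree finds finds S F finds finds => tree finds tree three tree tree tree finds finds east F finds finds   [S -> east]
tree finds tree three tree tree tree finds finds east F finds finds => tree finds tree three tree tree tree finds finds east finds finds finds   [F -> finds]

S => tree F finds => tree D tree D finds => tree finds tree D finds => tree finds tree three tree S finds => tree finds tree three tree tree F finds finds => tree finds tree three tree tree S S F finds finds => tree finds tree three tree tree tree F finds S F finds finds => tree finds tree three tree tree tree finds finds S F finds finds => tree finds tree three tree tree tree finds finds east F finds finds => tree finds tree three tree tree tree finds finds east finds finds finds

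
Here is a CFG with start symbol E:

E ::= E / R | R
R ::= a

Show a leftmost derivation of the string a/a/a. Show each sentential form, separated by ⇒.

E⇒E/R⇒E/R/R⇒R/R/R⇒a/R/R⇒a/a/R⇒a/a/a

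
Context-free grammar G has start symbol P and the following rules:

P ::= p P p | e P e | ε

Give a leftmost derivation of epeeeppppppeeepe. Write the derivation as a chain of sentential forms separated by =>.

P => ePe   [P ::= e P e]
ePe => epPpe   [P ::= p P p]
epPpe => epePepe   [P ::= e P e]
epePepe => epeePeepe   [P ::= e P e]
epeePeepe => epeeePeeepe   [P ::= e P e]
epeeePeeepe => epeeepPpeeepe   [P ::= p P p]
epeeepPpeeepe => epeeeppPppeeepe   [P ::= p P p]
epeeeppPppeeepe => epeeepppPpppeeepe   [P ::= p P p]
epeeepppPpppeeepe => epeeeppppppeeepe   [P ::= ε]

P=>ePe=>epPpe=>epePepe=>epeePeepe=>epeeePeeepe=>epeeepPpeeepe=>epeeeppPppeeepe=>epeeepppPpppeeepe=>epeeeppppppeeepe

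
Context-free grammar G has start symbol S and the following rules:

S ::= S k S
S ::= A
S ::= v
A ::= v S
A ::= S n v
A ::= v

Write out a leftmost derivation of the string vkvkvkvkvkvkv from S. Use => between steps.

S=>SkS=>SkSkS=>SkSkSkS=>AkSkSkS=>vkSkSkS=>vkSkSkSkS=>vkSkSkSkSkS=>vkSkSkSkSkSkS=>vkvkSkSkSkSkS=>vkvkvkSkSkSkS=>vkvkvkvkSkSkS=>vkvkvkvkvkSkS=>vkvkvkvkvkvkS=>vkvkvkvkvkvkv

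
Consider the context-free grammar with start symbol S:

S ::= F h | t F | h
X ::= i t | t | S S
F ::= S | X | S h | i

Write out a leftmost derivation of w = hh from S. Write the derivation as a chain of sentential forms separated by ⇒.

S ⇒ Fh   [S ::= F h]
Fh ⇒ Sh   [F ::= S]
Sh ⇒ hh   [S ::= h]

S ⇒ Fh ⇒ Sh ⇒ hh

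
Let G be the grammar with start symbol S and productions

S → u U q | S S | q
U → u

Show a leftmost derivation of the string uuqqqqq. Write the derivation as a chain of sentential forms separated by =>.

S => SS => SSS => uUqSS => uuqSS => uuqSSS => uuqSSSS => uuqqSSS => uuqqqSS => uuqqqqS => uuqqqqq

S => SS   [S → S S]
SS => SSS   [S → S S]
SSS => uUqSS   [S → u U q]
uUqSS => uuqSS   [U → u]
uuqSS => uuqSSS   [S → S S]
uuqSSS => uuqSSSS   [S → S S]
uuqSSSS => uuqqSSS   [S → q]
uuqqSSS => uuqqqSS   [S → q]
uuqqqSS => uuqqqqS   [S → q]
uuqqqqS => uuqqqqq   [S → q]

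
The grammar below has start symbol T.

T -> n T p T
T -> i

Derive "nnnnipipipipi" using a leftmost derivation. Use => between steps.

T => nTpT => nnTpTpT => nnnTpTpTpT => nnnnTpTpTpTpT => nnnnipTpTpTpT => nnnnipipTpTpT => nnnnipipipTpT => nnnnipipipipT => nnnnipipipipi

T => nTpT   [T -> n T p T]
nTpT => nnTpTpT   [T -> n T p T]
nnTpTpT => nnnTpTpTpT   [T -> n T p T]
nnnTpTpTpT => nnnnTpTpTpTpT   [T -> n T p T]
nnnnTpTpTpTpT => nnnnipTpTpTpT   [T -> i]
nnnnipTpTpTpT => nnnnipipTpTpT   [T -> i]
nnnnipipTpTpT => nnnnipipipTpT   [T -> i]
nnnnipipipTpT => nnnnipipipipT   [T -> i]
nnnnipipipipT => nnnnipipipipi   [T -> i]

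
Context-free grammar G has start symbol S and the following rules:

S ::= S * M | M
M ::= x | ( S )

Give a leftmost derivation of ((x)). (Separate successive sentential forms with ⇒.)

S⇒M⇒(S)⇒(M)⇒((S))⇒((M))⇒((x))

S ⇒ M   [S ::= M]
M ⇒ (S)   [M ::= ( S )]
(S) ⇒ (M)   [S ::= M]
(M) ⇒ ((S))   [M ::= ( S )]
((S)) ⇒ ((M))   [S ::= M]
((M)) ⇒ ((x))   [M ::= x]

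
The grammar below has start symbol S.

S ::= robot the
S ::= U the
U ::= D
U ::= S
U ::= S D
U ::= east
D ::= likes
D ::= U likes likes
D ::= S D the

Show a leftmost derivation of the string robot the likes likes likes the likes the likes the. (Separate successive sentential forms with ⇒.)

S ⇒ U the   [S ::= U the]
U the ⇒ S D the   [U ::= S D]
S D the ⇒ U the D the   [S ::= U the]
U the D the ⇒ S D the D the   [U ::= S D]
S D the D the ⇒ U the D the D the   [S ::= U the]
U the D the D the ⇒ D the D the D the   [U ::= D]
D the D the D the ⇒ U likes likes the D the D the   [D ::= U likes likes]
U likes likes the D the D the ⇒ S D likes likes the D the D the   [U ::= S D]
S D likes likes the D the D the ⇒ robot the D likes likes the D the D the   [S ::= robot the]
robot the D likes likes the D the D the ⇒ robot the likes likes likes the D the D the   [D ::= likes]
robot the likes likes likes the D the D the ⇒ robot the likes likes likes the likes the D the   [D ::= likes]
robot the likes likes likes the likes the D the ⇒ robot the likes likes likes the likes the likes the   [D ::= likes]

S ⇒ U the ⇒ S D the ⇒ U the D the ⇒ S D the D the ⇒ U the D the D the ⇒ D the D the D the ⇒ U likes likes the D the D the ⇒ S D likes likes the D the D the ⇒ robot the D likes likes the D the D the ⇒ robot the likes likes likes the D the D the ⇒ robot the likes likes likes the likes the D the ⇒ robot the likes likes likes the likes the likes the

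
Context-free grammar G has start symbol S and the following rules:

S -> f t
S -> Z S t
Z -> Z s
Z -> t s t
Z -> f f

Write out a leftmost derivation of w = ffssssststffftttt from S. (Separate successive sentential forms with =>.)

S => ZSt => ZsSt => ZssSt => ZsssSt => ZssssSt => ZsssssSt => ffsssssSt => ffsssssZStt => ffssssststStt => ffssssststZSttt => ffssssststffSttt => ffssssststffftttt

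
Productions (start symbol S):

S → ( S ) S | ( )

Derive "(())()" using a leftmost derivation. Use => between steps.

S => (S)S   [S → ( S ) S]
(S)S => (())S   [S → ( )]
(())S => (())()   [S → ( )]

S => (S)S => (())S => (())()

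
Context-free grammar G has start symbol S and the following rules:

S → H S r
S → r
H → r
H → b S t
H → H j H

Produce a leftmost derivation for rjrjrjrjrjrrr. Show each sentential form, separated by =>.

S=>HSr=>HjHSr=>HjHjHSr=>HjHjHjHSr=>rjHjHjHSr=>rjrjHjHSr=>rjrjHjHjHSr=>rjrjrjHjHSr=>rjrjrjHjHjHSr=>rjrjrjrjHjHSr=>rjrjrjrjrjHSr=>rjrjrjrjrjrSr=>rjrjrjrjrjrrr

S => HSr   [S → H S r]
HSr => HjHSr   [H → H j H]
HjHSr => HjHjHSr   [H → H j H]
HjHjHSr => HjHjHjHSr   [H → H j H]
HjHjHjHSr => rjHjHjHSr   [H → r]
rjHjHjHSr => rjrjHjHSr   [H → r]
rjrjHjHSr => rjrjHjHjHSr   [H → H j H]
rjrjHjHjHSr => rjrjrjHjHSr   [H → r]
rjrjrjHjHSr => rjrjrjHjHjHSr   [H → H j H]
rjrjrjHjHjHSr => rjrjrjrjHjHSr   [H → r]
rjrjrjrjHjHSr => rjrjrjrjrjHSr   [H → r]
rjrjrjrjrjHSr => rjrjrjrjrjrSr   [H → r]
rjrjrjrjrjrSr => rjrjrjrjrjrrr   [S → r]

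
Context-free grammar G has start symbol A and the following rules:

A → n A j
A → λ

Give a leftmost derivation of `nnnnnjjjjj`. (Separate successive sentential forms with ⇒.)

A ⇒ nAj ⇒ nnAjj ⇒ nnnAjjj ⇒ nnnnAjjjj ⇒ nnnnnAjjjjj ⇒ nnnnnjjjjj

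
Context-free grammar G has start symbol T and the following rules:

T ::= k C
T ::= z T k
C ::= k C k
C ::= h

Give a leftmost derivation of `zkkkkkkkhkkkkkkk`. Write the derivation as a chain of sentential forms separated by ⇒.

T ⇒ zTk ⇒ zkCk ⇒ zkkCkk ⇒ zkkkCkkk ⇒ zkkkkCkkkk ⇒ zkkkkkCkkkkk ⇒ zkkkkkkCkkkkkk ⇒ zkkkkkkkCkkkkkkk ⇒ zkkkkkkkhkkkkkkk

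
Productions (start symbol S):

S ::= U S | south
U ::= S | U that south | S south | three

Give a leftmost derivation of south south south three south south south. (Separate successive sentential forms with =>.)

S => U S   [S ::= U S]
U S => S S   [U ::= S]
S S => south S   [S ::= south]
south S => south U S   [S ::= U S]
south U S => south S south S   [U ::= S south]
south S south S => south U S south S   [S ::= U S]
south U S south S => south S south S south S   [U ::= S south]
south S south S south S => south south south S south S   [S ::= south]
south south south S south S => south south south U S south S   [S ::= U S]
south south south U S south S => south south south three S south S   [U ::= three]
south south south three S south S => south south south three south south S   [S ::= south]
south south south three south south S => south south south three south south south   [S ::= south]

S => U S => S S => south S => south U S => south S south S => south U S south S => south S south S south S => south south south S south S => south south south U S south S => south south south three S south S => south south south three south south S => south south south three south south south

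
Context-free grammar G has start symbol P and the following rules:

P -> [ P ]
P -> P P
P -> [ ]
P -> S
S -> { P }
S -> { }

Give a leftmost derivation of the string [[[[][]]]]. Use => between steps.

P => [P] => [[P]] => [[[P]]] => [[[PP]]] => [[[[]P]]] => [[[[][]]]]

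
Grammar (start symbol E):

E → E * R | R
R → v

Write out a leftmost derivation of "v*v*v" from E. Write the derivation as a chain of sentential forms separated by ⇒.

E ⇒ E*R ⇒ E*R*R ⇒ R*R*R ⇒ v*R*R ⇒ v*v*R ⇒ v*v*v

E ⇒ E*R   [E → E * R]
E*R ⇒ E*R*R   [E → E * R]
E*R*R ⇒ R*R*R   [E → R]
R*R*R ⇒ v*R*R   [R → v]
v*R*R ⇒ v*v*R   [R → v]
v*v*R ⇒ v*v*v   [R → v]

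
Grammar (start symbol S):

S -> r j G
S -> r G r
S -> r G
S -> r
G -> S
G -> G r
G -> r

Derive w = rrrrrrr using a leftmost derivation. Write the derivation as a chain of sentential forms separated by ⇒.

S ⇒ rGr   [S -> r G r]
rGr ⇒ rGrr   [G -> G r]
rGrr ⇒ rGrrr   [G -> G r]
rGrrr ⇒ rSrrr   [G -> S]
rSrrr ⇒ rrGrrr   [S -> r G]
rrGrrr ⇒ rrGrrrr   [G -> G r]
rrGrrrr ⇒ rrrrrrr   [G -> r]

S⇒rGr⇒rGrr⇒rGrrr⇒rSrrr⇒rrGrrr⇒rrGrrrr⇒rrrrrrr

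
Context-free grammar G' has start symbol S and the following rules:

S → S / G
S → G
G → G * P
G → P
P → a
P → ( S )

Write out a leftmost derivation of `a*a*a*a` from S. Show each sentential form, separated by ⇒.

S ⇒ G ⇒ G*P ⇒ G*P*P ⇒ G*P*P*P ⇒ P*P*P*P ⇒ a*P*P*P ⇒ a*a*P*P ⇒ a*a*a*P ⇒ a*a*a*a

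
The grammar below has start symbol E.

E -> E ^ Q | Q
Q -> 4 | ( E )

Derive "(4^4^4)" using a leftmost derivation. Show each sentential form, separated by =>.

E => Q   [E -> Q]
Q => (E)   [Q -> ( E )]
(E) => (E^Q)   [E -> E ^ Q]
(E^Q) => (E^Q^Q)   [E -> E ^ Q]
(E^Q^Q) => (Q^Q^Q)   [E -> Q]
(Q^Q^Q) => (4^Q^Q)   [Q -> 4]
(4^Q^Q) => (4^4^Q)   [Q -> 4]
(4^4^Q) => (4^4^4)   [Q -> 4]

E => Q => (E) => (E^Q) => (E^Q^Q) => (Q^Q^Q) => (4^Q^Q) => (4^4^Q) => (4^4^4)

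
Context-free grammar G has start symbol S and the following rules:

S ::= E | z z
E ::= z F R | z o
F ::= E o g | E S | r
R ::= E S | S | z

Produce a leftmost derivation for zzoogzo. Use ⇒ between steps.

S ⇒ E ⇒ zFR ⇒ zEogR ⇒ zzoogR ⇒ zzoogS ⇒ zzoogE ⇒ zzoogzo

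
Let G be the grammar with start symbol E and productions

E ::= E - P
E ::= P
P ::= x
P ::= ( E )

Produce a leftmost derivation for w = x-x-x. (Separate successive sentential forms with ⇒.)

E ⇒ E-P ⇒ E-P-P ⇒ P-P-P ⇒ x-P-P ⇒ x-x-P ⇒ x-x-x

E ⇒ E-P   [E ::= E - P]
E-P ⇒ E-P-P   [E ::= E - P]
E-P-P ⇒ P-P-P   [E ::= P]
P-P-P ⇒ x-P-P   [P ::= x]
x-P-P ⇒ x-x-P   [P ::= x]
x-x-P ⇒ x-x-x   [P ::= x]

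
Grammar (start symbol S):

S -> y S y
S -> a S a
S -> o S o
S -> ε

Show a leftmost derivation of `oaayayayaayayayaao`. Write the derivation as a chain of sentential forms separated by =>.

S => oSo => oaSao => oaaSaao => oaaySyaao => oaayaSayaao => oaayaySyayaao => oaayayaSayayaao => oaayayaySyayayaao => oaayayayaSayayayaao => oaayayayaayayayaao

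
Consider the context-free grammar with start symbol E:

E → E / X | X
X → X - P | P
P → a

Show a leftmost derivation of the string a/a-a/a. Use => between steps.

E => E/X => E/X/X => X/X/X => P/X/X => a/X/X => a/X-P/X => a/P-P/X => a/a-P/X => a/a-a/X => a/a-a/P => a/a-a/a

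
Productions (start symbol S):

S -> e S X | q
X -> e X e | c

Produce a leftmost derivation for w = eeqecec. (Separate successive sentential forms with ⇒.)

S ⇒ eSX   [S -> e S X]
eSX ⇒ eeSXX   [S -> e S X]
eeSXX ⇒ eeqXX   [S -> q]
eeqXX ⇒ eeqeXeX   [X -> e X e]
eeqeXeX ⇒ eeqeceX   [X -> c]
eeqeceX ⇒ eeqecec   [X -> c]

S ⇒ eSX ⇒ eeSXX ⇒ eeqXX ⇒ eeqeXeX ⇒ eeqeceX ⇒ eeqecec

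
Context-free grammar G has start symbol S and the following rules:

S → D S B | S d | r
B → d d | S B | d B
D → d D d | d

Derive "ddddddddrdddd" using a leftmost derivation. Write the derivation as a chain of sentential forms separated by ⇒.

S ⇒ DSB   [S → D S B]
DSB ⇒ dSB   [D → d]
dSB ⇒ dDSBB   [S → D S B]
dDSBB ⇒ ddDdSBB   [D → d D d]
ddDdSBB ⇒ dddDddSBB   [D → d D d]
dddDddSBB ⇒ ddddDdddSBB   [D → d D d]
ddddDdddSBB ⇒ ddddddddSBB   [D → d]
ddddddddSBB ⇒ ddddddddrBB   [S → r]
ddddddddrBB ⇒ ddddddddrddB   [B → d d]
ddddddddrddB ⇒ ddddddddrdddd   [B → d d]

S ⇒ DSB ⇒ dSB ⇒ dDSBB ⇒ ddDdSBB ⇒ dddDddSBB ⇒ ddddDdddSBB ⇒ ddddddddSBB ⇒ ddddddddrBB ⇒ ddddddddrddB ⇒ ddddddddrdddd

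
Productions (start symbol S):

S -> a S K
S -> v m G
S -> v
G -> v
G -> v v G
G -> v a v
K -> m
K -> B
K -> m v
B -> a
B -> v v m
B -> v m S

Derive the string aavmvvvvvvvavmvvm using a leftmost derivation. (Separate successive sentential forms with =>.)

S => aSK => aaSKK => aavmGKK => aavmvvGKK => aavmvvvvGKK => aavmvvvvvvGKK => aavmvvvvvvvavKK => aavmvvvvvvvavmK => aavmvvvvvvvavmB => aavmvvvvvvvavmvvm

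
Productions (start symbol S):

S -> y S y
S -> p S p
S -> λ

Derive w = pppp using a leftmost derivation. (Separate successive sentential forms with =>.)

S => pSp => ppSpp => pppp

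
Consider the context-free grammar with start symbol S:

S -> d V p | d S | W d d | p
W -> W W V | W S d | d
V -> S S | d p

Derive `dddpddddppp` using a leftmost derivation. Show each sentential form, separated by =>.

S => dS => ddS => dddVp => dddSSp => dddpSp => dddpdVpp => dddpdSSpp => dddpdWddSpp => dddpddddSpp => dddpddddppp

S => dS   [S -> d S]
dS => ddS   [S -> d S]
ddS => dddVp   [S -> d V p]
dddVp => dddSSp   [V -> S S]
dddSSp => dddpSp   [S -> p]
dddpSp => dddpdVpp   [S -> d V p]
dddpdVpp => dddpdSSpp   [V -> S S]
dddpdSSpp => dddpdWddSpp   [S -> W d d]
dddpdWddSpp => dddpddddSpp   [W -> d]
dddpddddSpp => dddpddddppp   [S -> p]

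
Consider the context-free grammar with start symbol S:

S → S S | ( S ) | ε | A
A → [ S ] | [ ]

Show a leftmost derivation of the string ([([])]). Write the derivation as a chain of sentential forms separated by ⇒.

S ⇒ (S)   [S → ( S )]
(S) ⇒ (A)   [S → A]
(A) ⇒ ([S])   [A → [ S ]]
([S]) ⇒ ([SS])   [S → S S]
([SS]) ⇒ ([(S)S])   [S → ( S )]
([(S)S]) ⇒ ([(SS)S])   [S → S S]
([(SS)S]) ⇒ ([(AS)S])   [S → A]
([(AS)S]) ⇒ ([([]S)S])   [A → [ ]]
([([]S)S]) ⇒ ([([])S])   [S → ε]
([([])S]) ⇒ ([([])])   [S → ε]

S ⇒ (S) ⇒ (A) ⇒ ([S]) ⇒ ([SS]) ⇒ ([(S)S]) ⇒ ([(SS)S]) ⇒ ([(AS)S]) ⇒ ([([]S)S]) ⇒ ([([])S]) ⇒ ([([])])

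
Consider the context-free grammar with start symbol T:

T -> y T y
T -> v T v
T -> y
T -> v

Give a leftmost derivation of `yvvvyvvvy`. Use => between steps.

T => yTy => yvTvy => yvvTvvy => yvvvTvvvy => yvvvyvvvy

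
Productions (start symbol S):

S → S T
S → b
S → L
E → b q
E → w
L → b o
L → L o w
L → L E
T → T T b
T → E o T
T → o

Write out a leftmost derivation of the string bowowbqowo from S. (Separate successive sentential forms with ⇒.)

S ⇒ ST ⇒ LT ⇒ LowT ⇒ LEowT ⇒ LowEowT ⇒ LEowEowT ⇒ boEowEowT ⇒ bowowEowT ⇒ bowowbqowT ⇒ bowowbqowo

S ⇒ ST   [S → S T]
ST ⇒ LT   [S → L]
LT ⇒ LowT   [L → L o w]
LowT ⇒ LEowT   [L → L E]
LEowT ⇒ LowEowT   [L → L o w]
LowEowT ⇒ LEowEowT   [L → L E]
LEowEowT ⇒ boEowEowT   [L → b o]
boEowEowT ⇒ bowowEowT   [E → w]
bowowEowT ⇒ bowowbqowT   [E → b q]
bowowbqowT ⇒ bowowbqowo   [T → o]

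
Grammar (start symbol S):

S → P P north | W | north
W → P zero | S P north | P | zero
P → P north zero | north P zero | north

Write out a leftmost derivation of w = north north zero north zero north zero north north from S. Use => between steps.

S => P P north => P north zero P north => P north zero north zero P north => P north zero north zero north zero P north => north north zero north zero north zero P north => north north zero north zero north zero north north

S => P P north   [S → P P north]
P P north => P north zero P north   [P → P north zero]
P north zero P north => P north zero north zero P north   [P → P north zero]
P north zero north zero P north => P north zero north zero north zero P north   [P → P north zero]
P north zero north zero north zero P north => north north zero north zero north zero P north   [P → north]
north north zero north zero north zero P north => north north zero north zero north zero north north   [P → north]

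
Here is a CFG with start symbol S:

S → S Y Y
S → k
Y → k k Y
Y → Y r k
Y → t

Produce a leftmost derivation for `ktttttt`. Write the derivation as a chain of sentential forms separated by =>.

S=>SYY=>SYYYY=>SYYYYYY=>kYYYYYY=>ktYYYYY=>kttYYYY=>ktttYYY=>kttttYY=>ktttttY=>ktttttt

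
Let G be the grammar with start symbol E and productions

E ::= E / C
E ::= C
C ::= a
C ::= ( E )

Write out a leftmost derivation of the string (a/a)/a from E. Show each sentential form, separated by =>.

E=>E/C=>C/C=>(E)/C=>(E/C)/C=>(C/C)/C=>(a/C)/C=>(a/a)/C=>(a/a)/a

E => E/C   [E ::= E / C]
E/C => C/C   [E ::= C]
C/C => (E)/C   [C ::= ( E )]
(E)/C => (E/C)/C   [E ::= E / C]
(E/C)/C => (C/C)/C   [E ::= C]
(C/C)/C => (a/C)/C   [C ::= a]
(a/C)/C => (a/a)/C   [C ::= a]
(a/a)/C => (a/a)/a   [C ::= a]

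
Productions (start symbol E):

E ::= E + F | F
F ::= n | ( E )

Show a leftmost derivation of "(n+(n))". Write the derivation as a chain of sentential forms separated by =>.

E => F   [E ::= F]
F => (E)   [F ::= ( E )]
(E) => (E+F)   [E ::= E + F]
(E+F) => (F+F)   [E ::= F]
(F+F) => (n+F)   [F ::= n]
(n+F) => (n+(E))   [F ::= ( E )]
(n+(E)) => (n+(F))   [E ::= F]
(n+(F)) => (n+(n))   [F ::= n]

E => F => (E) => (E+F) => (F+F) => (n+F) => (n+(E)) => (n+(F)) => (n+(n))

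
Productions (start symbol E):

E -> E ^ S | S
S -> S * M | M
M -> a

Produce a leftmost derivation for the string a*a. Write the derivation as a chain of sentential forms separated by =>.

E => S   [E -> S]
S => S*M   [S -> S * M]
S*M => M*M   [S -> M]
M*M => a*M   [M -> a]
a*M => a*a   [M -> a]

E=>S=>S*M=>M*M=>a*M=>a*a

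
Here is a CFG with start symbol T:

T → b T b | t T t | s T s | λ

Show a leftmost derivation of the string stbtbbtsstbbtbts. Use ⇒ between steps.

T ⇒ sTs ⇒ stTts ⇒ stbTbts ⇒ stbtTtbts ⇒ stbtbTbtbts ⇒ stbtbbTbbtbts ⇒ stbtbbtTtbbtbts ⇒ stbtbbtsTstbbtbts ⇒ stbtbbtsstbbtbts

T ⇒ sTs   [T → s T s]
sTs ⇒ stTts   [T → t T t]
stTts ⇒ stbTbts   [T → b T b]
stbTbts ⇒ stbtTtbts   [T → t T t]
stbtTtbts ⇒ stbtbTbtbts   [T → b T b]
stbtbTbtbts ⇒ stbtbbTbbtbts   [T → b T b]
stbtbbTbbtbts ⇒ stbtbbtTtbbtbts   [T → t T t]
stbtbbtTtbbtbts ⇒ stbtbbtsTstbbtbts   [T → s T s]
stbtbbtsTstbbtbts ⇒ stbtbbtsstbbtbts   [T → λ]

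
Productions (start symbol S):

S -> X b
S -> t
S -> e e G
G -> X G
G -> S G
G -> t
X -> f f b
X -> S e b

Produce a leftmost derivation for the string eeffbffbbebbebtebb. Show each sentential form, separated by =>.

S=>Xb=>Sebb=>eeGebb=>eeXGebb=>eeffbGebb=>eeffbXGebb=>eeffbSebGebb=>eeffbXbebGebb=>eeffbSebbebGebb=>eeffbXbebbebGebb=>eeffbffbbebbebGebb=>eeffbffbbebbebtebb

S => Xb   [S -> X b]
Xb => Sebb   [X -> S e b]
Sebb => eeGebb   [S -> e e G]
eeGebb => eeXGebb   [G -> X G]
eeXGebb => eeffbGebb   [X -> f f b]
eeffbGebb => eeffbXGebb   [G -> X G]
eeffbXGebb => eeffbSebGebb   [X -> S e b]
eeffbSebGebb => eeffbXbebGebb   [S -> X b]
eeffbXbebGebb => eeffbSebbebGebb   [X -> S e b]
eeffbSebbebGebb => eeffbXbebbebGebb   [S -> X b]
eeffbXbebbebGebb => eeffbffbbebbebGebb   [X -> f f b]
eeffbffbbebbebGebb => eeffbffbbebbebtebb   [G -> t]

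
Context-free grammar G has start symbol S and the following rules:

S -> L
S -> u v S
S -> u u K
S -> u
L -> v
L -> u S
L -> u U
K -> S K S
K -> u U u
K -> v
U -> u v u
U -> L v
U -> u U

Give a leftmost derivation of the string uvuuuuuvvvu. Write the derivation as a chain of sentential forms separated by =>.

S=>uvS=>uvuuK=>uvuuuUu=>uvuuuLvu=>uvuuuuUvu=>uvuuuuuUvu=>uvuuuuuLvvu=>uvuuuuuvvvu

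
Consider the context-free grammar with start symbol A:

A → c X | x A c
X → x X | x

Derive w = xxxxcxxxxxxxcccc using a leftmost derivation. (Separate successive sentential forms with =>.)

A=>xAc=>xxAcc=>xxxAccc=>xxxxAcccc=>xxxxcXcccc=>xxxxcxXcccc=>xxxxcxxXcccc=>xxxxcxxxXcccc=>xxxxcxxxxXcccc=>xxxxcxxxxxXcccc=>xxxxcxxxxxxXcccc=>xxxxcxxxxxxxcccc

A => xAc   [A → x A c]
xAc => xxAcc   [A → x A c]
xxAcc => xxxAccc   [A → x A c]
xxxAccc => xxxxAcccc   [A → x A c]
xxxxAcccc => xxxxcXcccc   [A → c X]
xxxxcXcccc => xxxxcxXcccc   [X → x X]
xxxxcxXcccc => xxxxcxxXcccc   [X → x X]
xxxxcxxXcccc => xxxxcxxxXcccc   [X → x X]
xxxxcxxxXcccc => xxxxcxxxxXcccc   [X → x X]
xxxxcxxxxXcccc => xxxxcxxxxxXcccc   [X → x X]
xxxxcxxxxxXcccc => xxxxcxxxxxxXcccc   [X → x X]
xxxxcxxxxxxXcccc => xxxxcxxxxxxxcccc   [X → x]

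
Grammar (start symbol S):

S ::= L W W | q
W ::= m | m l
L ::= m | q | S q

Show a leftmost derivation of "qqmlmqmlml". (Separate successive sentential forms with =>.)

S => LWW   [S ::= L W W]
LWW => SqWW   [L ::= S q]
SqWW => LWWqWW   [S ::= L W W]
LWWqWW => SqWWqWW   [L ::= S q]
SqWWqWW => qqWWqWW   [S ::= q]
qqWWqWW => qqmlWqWW   [W ::= m l]
qqmlWqWW => qqmlmqWW   [W ::= m]
qqmlmqWW => qqmlmqmlW   [W ::= m l]
qqmlmqmlW => qqmlmqmlml   [W ::= m l]

S=>LWW=>SqWW=>LWWqWW=>SqWWqWW=>qqWWqWW=>qqmlWqWW=>qqmlmqWW=>qqmlmqmlW=>qqmlmqmlml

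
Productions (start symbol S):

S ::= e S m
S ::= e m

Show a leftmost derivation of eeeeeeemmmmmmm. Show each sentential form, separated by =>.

S=>eSm=>eeSmm=>eeeSmmm=>eeeeSmmmm=>eeeeeSmmmmm=>eeeeeeSmmmmmm=>eeeeeeemmmmmmm

S => eSm   [S ::= e S m]
eSm => eeSmm   [S ::= e S m]
eeSmm => eeeSmmm   [S ::= e S m]
eeeSmmm => eeeeSmmmm   [S ::= e S m]
eeeeSmmmm => eeeeeSmmmmm   [S ::= e S m]
eeeeeSmmmmm => eeeeeeSmmmmmm   [S ::= e S m]
eeeeeeSmmmmmm => eeeeeeemmmmmmm   [S ::= e m]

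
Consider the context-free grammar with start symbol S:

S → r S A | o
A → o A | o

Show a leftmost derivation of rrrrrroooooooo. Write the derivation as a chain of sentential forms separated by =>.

S=>rSA=>rrSAA=>rrrSAAA=>rrrrSAAAA=>rrrrrSAAAAA=>rrrrrrSAAAAAA=>rrrrrroAAAAAA=>rrrrrrooAAAAA=>rrrrrroooAAAAA=>rrrrrrooooAAAA=>rrrrrroooooAAA=>rrrrrrooooooAA=>rrrrrroooooooA=>rrrrrroooooooo

S => rSA   [S → r S A]
rSA => rrSAA   [S → r S A]
rrSAA => rrrSAAA   [S → r S A]
rrrSAAA => rrrrSAAAA   [S → r S A]
rrrrSAAAA => rrrrrSAAAAA   [S → r S A]
rrrrrSAAAAA => rrrrrrSAAAAAA   [S → r S A]
rrrrrrSAAAAAA => rrrrrroAAAAAA   [S → o]
rrrrrroAAAAAA => rrrrrrooAAAAA   [A → o]
rrrrrrooAAAAA => rrrrrroooAAAAA   [A → o A]
rrrrrroooAAAAA => rrrrrrooooAAAA   [A → o]
rrrrrrooooAAAA => rrrrrroooooAAA   [A → o]
rrrrrroooooAAA => rrrrrrooooooAA   [A → o]
rrrrrrooooooAA => rrrrrroooooooA   [A → o]
rrrrrroooooooA => rrrrrroooooooo   [A → o]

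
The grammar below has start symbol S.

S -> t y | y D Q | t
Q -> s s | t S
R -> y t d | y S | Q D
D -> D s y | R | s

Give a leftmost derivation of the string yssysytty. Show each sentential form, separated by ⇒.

S ⇒ yDQ ⇒ yDsyQ ⇒ yDsysyQ ⇒ yssysyQ ⇒ yssysytS ⇒ yssysytty

S ⇒ yDQ   [S -> y D Q]
yDQ ⇒ yDsyQ   [D -> D s y]
yDsyQ ⇒ yDsysyQ   [D -> D s y]
yDsysyQ ⇒ yssysyQ   [D -> s]
yssysyQ ⇒ yssysytS   [Q -> t S]
yssysytS ⇒ yssysytty   [S -> t y]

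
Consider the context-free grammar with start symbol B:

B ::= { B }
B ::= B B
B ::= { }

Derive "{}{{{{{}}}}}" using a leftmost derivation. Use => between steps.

B => BB   [B ::= B B]
BB => {}B   [B ::= { }]
{}B => {}{B}   [B ::= { B }]
{}{B} => {}{{B}}   [B ::= { B }]
{}{{B}} => {}{{{B}}}   [B ::= { B }]
{}{{{B}}} => {}{{{{B}}}}   [B ::= { B }]
{}{{{{B}}}} => {}{{{{{}}}}}   [B ::= { }]

B=>BB=>{}B=>{}{B}=>{}{{B}}=>{}{{{B}}}=>{}{{{{B}}}}=>{}{{{{{}}}}}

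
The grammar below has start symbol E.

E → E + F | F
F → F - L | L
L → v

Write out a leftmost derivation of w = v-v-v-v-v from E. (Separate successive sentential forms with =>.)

E=>F=>F-L=>F-L-L=>F-L-L-L=>F-L-L-L-L=>L-L-L-L-L=>v-L-L-L-L=>v-v-L-L-L=>v-v-v-L-L=>v-v-v-v-L=>v-v-v-v-v

E => F   [E → F]
F => F-L   [F → F - L]
F-L => F-L-L   [F → F - L]
F-L-L => F-L-L-L   [F → F - L]
F-L-L-L => F-L-L-L-L   [F → F - L]
F-L-L-L-L => L-L-L-L-L   [F → L]
L-L-L-L-L => v-L-L-L-L   [L → v]
v-L-L-L-L => v-v-L-L-L   [L → v]
v-v-L-L-L => v-v-v-L-L   [L → v]
v-v-v-L-L => v-v-v-v-L   [L → v]
v-v-v-v-L => v-v-v-v-v   [L → v]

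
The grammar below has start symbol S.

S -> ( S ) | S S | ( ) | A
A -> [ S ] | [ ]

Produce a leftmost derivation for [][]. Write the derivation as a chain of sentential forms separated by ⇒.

S⇒SS⇒AS⇒[]S⇒[]A⇒[][]

S ⇒ SS   [S -> S S]
SS ⇒ AS   [S -> A]
AS ⇒ []S   [A -> [ ]]
[]S ⇒ []A   [S -> A]
[]A ⇒ [][]   [A -> [ ]]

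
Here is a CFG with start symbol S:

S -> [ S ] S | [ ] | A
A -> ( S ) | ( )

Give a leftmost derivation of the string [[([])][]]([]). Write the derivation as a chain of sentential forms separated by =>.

S => [S]S   [S -> [ S ] S]
[S]S => [[S]S]S   [S -> [ S ] S]
[[S]S]S => [[A]S]S   [S -> A]
[[A]S]S => [[(S)]S]S   [A -> ( S )]
[[(S)]S]S => [[([])]S]S   [S -> [ ]]
[[([])]S]S => [[([])][]]S   [S -> [ ]]
[[([])][]]S => [[([])][]]A   [S -> A]
[[([])][]]A => [[([])][]](S)   [A -> ( S )]
[[([])][]](S) => [[([])][]]([])   [S -> [ ]]

S => [S]S => [[S]S]S => [[A]S]S => [[(S)]S]S => [[([])]S]S => [[([])][]]S => [[([])][]]A => [[([])][]](S) => [[([])][]]([])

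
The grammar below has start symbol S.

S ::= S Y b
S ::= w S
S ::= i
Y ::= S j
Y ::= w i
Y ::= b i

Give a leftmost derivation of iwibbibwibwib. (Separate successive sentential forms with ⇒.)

S ⇒ SYb   [S ::= S Y b]
SYb ⇒ SYbYb   [S ::= S Y b]
SYbYb ⇒ SYbYbYb   [S ::= S Y b]
SYbYbYb ⇒ SYbYbYbYb   [S ::= S Y b]
SYbYbYbYb ⇒ iYbYbYbYb   [S ::= i]
iYbYbYbYb ⇒ iwibYbYbYb   [Y ::= w i]
iwibYbYbYb ⇒ iwibbibYbYb   [Y ::= b i]
iwibbibYbYb ⇒ iwibbibwibYb   [Y ::= w i]
iwibbibwibYb ⇒ iwibbibwibwib   [Y ::= w i]

S⇒SYb⇒SYbYb⇒SYbYbYb⇒SYbYbYbYb⇒iYbYbYbYb⇒iwibYbYbYb⇒iwibbibYbYb⇒iwibbibwibYb⇒iwibbibwibwib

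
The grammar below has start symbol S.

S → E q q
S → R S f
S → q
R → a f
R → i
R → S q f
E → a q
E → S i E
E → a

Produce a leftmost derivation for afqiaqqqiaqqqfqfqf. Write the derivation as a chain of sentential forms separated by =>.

S=>RSf=>SqfSf=>RSfqfSf=>afSfqfSf=>afEqqfqfSf=>afSiEqqfqfSf=>afEqqiEqqfqfSf=>afSiEqqiEqqfqfSf=>afqiEqqiEqqfqfSf=>afqiaqqqiEqqfqfSf=>afqiaqqqiaqqqfqfSf=>afqiaqqqiaqqqfqfqf

S => RSf   [S → R S f]
RSf => SqfSf   [R → S q f]
SqfSf => RSfqfSf   [S → R S f]
RSfqfSf => afSfqfSf   [R → a f]
afSfqfSf => afEqqfqfSf   [S → E q q]
afEqqfqfSf => afSiEqqfqfSf   [E → S i E]
afSiEqqfqfSf => afEqqiEqqfqfSf   [S → E q q]
afEqqiEqqfqfSf => afSiEqqiEqqfqfSf   [E → S i E]
afSiEqqiEqqfqfSf => afqiEqqiEqqfqfSf   [S → q]
afqiEqqiEqqfqfSf => afqiaqqqiEqqfqfSf   [E → a q]
afqiaqqqiEqqfqfSf => afqiaqqqiaqqqfqfSf   [E → a q]
afqiaqqqiaqqqfqfSf => afqiaqqqiaqqqfqfqf   [S → q]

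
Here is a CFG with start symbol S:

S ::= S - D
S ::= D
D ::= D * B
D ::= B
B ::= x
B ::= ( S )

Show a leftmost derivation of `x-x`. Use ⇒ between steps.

S ⇒ S-D ⇒ D-D ⇒ B-D ⇒ x-D ⇒ x-B ⇒ x-x

S ⇒ S-D   [S ::= S - D]
S-D ⇒ D-D   [S ::= D]
D-D ⇒ B-D   [D ::= B]
B-D ⇒ x-D   [B ::= x]
x-D ⇒ x-B   [D ::= B]
x-B ⇒ x-x   [B ::= x]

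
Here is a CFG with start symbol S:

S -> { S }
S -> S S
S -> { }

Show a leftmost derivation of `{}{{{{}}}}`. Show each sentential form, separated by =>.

S => SS   [S -> S S]
SS => {}S   [S -> { }]
{}S => {}{S}   [S -> { S }]
{}{S} => {}{{S}}   [S -> { S }]
{}{{S}} => {}{{{S}}}   [S -> { S }]
{}{{{S}}} => {}{{{{}}}}   [S -> { }]

S => SS => {}S => {}{S} => {}{{S}} => {}{{{S}}} => {}{{{{}}}}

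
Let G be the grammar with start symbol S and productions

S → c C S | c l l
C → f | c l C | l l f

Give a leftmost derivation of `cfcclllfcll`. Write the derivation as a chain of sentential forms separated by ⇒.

S⇒cCS⇒cfS⇒cfcCS⇒cfcclCS⇒cfcclllfS⇒cfcclllfcll

S ⇒ cCS   [S → c C S]
cCS ⇒ cfS   [C → f]
cfS ⇒ cfcCS   [S → c C S]
cfcCS ⇒ cfcclCS   [C → c l C]
cfcclCS ⇒ cfcclllfS   [C → l l f]
cfcclllfS ⇒ cfcclllfcll   [S → c l l]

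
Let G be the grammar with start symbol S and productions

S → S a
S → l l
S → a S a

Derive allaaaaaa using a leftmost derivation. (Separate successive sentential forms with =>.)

S=>Sa=>Saa=>Saaa=>Saaaa=>aSaaaaa=>aSaaaaaa=>allaaaaaa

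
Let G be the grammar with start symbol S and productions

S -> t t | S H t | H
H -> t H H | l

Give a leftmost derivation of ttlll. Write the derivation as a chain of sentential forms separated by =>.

S => H   [S -> H]
H => tHH   [H -> t H H]
tHH => ttHHH   [H -> t H H]
ttHHH => ttlHH   [H -> l]
ttlHH => ttllH   [H -> l]
ttllH => ttlll   [H -> l]

S => H => tHH => ttHHH => ttlHH => ttllH => ttlll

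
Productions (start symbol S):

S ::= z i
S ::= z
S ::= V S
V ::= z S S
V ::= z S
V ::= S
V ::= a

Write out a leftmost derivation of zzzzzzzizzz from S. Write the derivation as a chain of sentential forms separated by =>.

S => VS => zSS => zVSS => zzSSS => zzVSSS => zzzSSSSS => zzzzSSSS => zzzzVSSSS => zzzzzSSSSS => zzzzzzSSSS => zzzzzzziSSS => zzzzzzzizSS => zzzzzzzizzS => zzzzzzzizzz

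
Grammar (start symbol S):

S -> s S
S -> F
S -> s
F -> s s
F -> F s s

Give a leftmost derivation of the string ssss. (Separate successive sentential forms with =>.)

S => F => Fss => ssss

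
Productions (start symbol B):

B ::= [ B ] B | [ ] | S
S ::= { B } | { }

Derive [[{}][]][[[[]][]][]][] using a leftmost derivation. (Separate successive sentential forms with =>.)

B => [B]B   [B ::= [ B ] B]
[B]B => [[B]B]B   [B ::= [ B ] B]
[[B]B]B => [[S]B]B   [B ::= S]
[[S]B]B => [[{}]B]B   [S ::= { }]
[[{}]B]B => [[{}][]]B   [B ::= [ ]]
[[{}][]]B => [[{}][]][B]B   [B ::= [ B ] B]
[[{}][]][B]B => [[{}][]][[B]B]B   [B ::= [ B ] B]
[[{}][]][[B]B]B => [[{}][]][[[B]B]B]B   [B ::= [ B ] B]
[[{}][]][[[B]B]B]B => [[{}][]][[[[]]B]B]B   [B ::= [ ]]
[[{}][]][[[[]]B]B]B => [[{}][]][[[[]][]]B]B   [B ::= [ ]]
[[{}][]][[[[]][]]B]B => [[{}][]][[[[]][]][]]B   [B ::= [ ]]
[[{}][]][[[[]][]][]]B => [[{}][]][[[[]][]][]][]   [B ::= [ ]]

B=>[B]B=>[[B]B]B=>[[S]B]B=>[[{}]B]B=>[[{}][]]B=>[[{}][]][B]B=>[[{}][]][[B]B]B=>[[{}][]][[[B]B]B]B=>[[{}][]][[[[]]B]B]B=>[[{}][]][[[[]][]]B]B=>[[{}][]][[[[]][]][]]B=>[[{}][]][[[[]][]][]][]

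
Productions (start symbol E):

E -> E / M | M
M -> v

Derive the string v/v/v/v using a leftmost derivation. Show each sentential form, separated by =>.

E => E/M => E/M/M => E/M/M/M => M/M/M/M => v/M/M/M => v/v/M/M => v/v/v/M => v/v/v/v

E => E/M   [E -> E / M]
E/M => E/M/M   [E -> E / M]
E/M/M => E/M/M/M   [E -> E / M]
E/M/M/M => M/M/M/M   [E -> M]
M/M/M/M => v/M/M/M   [M -> v]
v/M/M/M => v/v/M/M   [M -> v]
v/v/M/M => v/v/v/M   [M -> v]
v/v/v/M => v/v/v/v   [M -> v]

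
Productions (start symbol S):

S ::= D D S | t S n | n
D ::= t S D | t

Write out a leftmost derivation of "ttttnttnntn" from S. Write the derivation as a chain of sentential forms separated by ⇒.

S ⇒ DDS   [S ::= D D S]
DDS ⇒ tDS   [D ::= t]
tDS ⇒ ttSDS   [D ::= t S D]
ttSDS ⇒ tttSnDS   [S ::= t S n]
tttSnDS ⇒ tttDDSnDS   [S ::= D D S]
tttDDSnDS ⇒ ttttSDDSnDS   [D ::= t S D]
ttttSDDSnDS ⇒ ttttnDDSnDS   [S ::= n]
ttttnDDSnDS ⇒ ttttntDSnDS   [D ::= t]
ttttntDSnDS ⇒ ttttnttSnDS   [D ::= t]
ttttnttSnDS ⇒ ttttnttnnDS   [S ::= n]
ttttnttnnDS ⇒ ttttnttnntS   [D ::= t]
ttttnttnntS ⇒ ttttnttnntn   [S ::= n]

S ⇒ DDS ⇒ tDS ⇒ ttSDS ⇒ tttSnDS ⇒ tttDDSnDS ⇒ ttttSDDSnDS ⇒ ttttnDDSnDS ⇒ ttttntDSnDS ⇒ ttttnttSnDS ⇒ ttttnttnnDS ⇒ ttttnttnntS ⇒ ttttnttnntn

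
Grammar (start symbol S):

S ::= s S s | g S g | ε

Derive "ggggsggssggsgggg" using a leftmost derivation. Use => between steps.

S => gSg   [S ::= g S g]
gSg => ggSgg   [S ::= g S g]
ggSgg => gggSggg   [S ::= g S g]
gggSggg => ggggSgggg   [S ::= g S g]
ggggSgggg => ggggsSsgggg   [S ::= s S s]
ggggsSsgggg => ggggsgSgsgggg   [S ::= g S g]
ggggsgSgsgggg => ggggsggSggsgggg   [S ::= g S g]
ggggsggSggsgggg => ggggsggsSsggsgggg   [S ::= s S s]
ggggsggsSsggsgggg => ggggsggssggsgggg   [S ::= ε]

S=>gSg=>ggSgg=>gggSggg=>ggggSgggg=>ggggsSsgggg=>ggggsgSgsgggg=>ggggsggSggsgggg=>ggggsggsSsggsgggg=>ggggsggssggsgggg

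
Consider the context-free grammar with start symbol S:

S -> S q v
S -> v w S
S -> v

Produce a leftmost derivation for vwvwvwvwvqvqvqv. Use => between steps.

S => Sqv => vwSqv => vwvwSqv => vwvwSqvqv => vwvwvwSqvqv => vwvwvwvwSqvqv => vwvwvwvwSqvqvqv => vwvwvwvwvqvqvqv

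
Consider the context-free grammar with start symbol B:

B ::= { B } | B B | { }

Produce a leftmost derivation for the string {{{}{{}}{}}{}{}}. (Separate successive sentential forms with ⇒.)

B ⇒ {B}   [B ::= { B }]
{B} ⇒ {BB}   [B ::= B B]
{BB} ⇒ {BBB}   [B ::= B B]
{BBB} ⇒ {{B}BB}   [B ::= { B }]
{{B}BB} ⇒ {{BB}BB}   [B ::= B B]
{{BB}BB} ⇒ {{BBB}BB}   [B ::= B B]
{{BBB}BB} ⇒ {{{}BB}BB}   [B ::= { }]
{{{}BB}BB} ⇒ {{{}{B}B}BB}   [B ::= { B }]
{{{}{B}B}BB} ⇒ {{{}{{}}B}BB}   [B ::= { }]
{{{}{{}}B}BB} ⇒ {{{}{{}}{}}BB}   [B ::= { }]
{{{}{{}}{}}BB} ⇒ {{{}{{}}{}}{}B}   [B ::= { }]
{{{}{{}}{}}{}B} ⇒ {{{}{{}}{}}{}{}}   [B ::= { }]

B ⇒ {B} ⇒ {BB} ⇒ {BBB} ⇒ {{B}BB} ⇒ {{BB}BB} ⇒ {{BBB}BB} ⇒ {{{}BB}BB} ⇒ {{{}{B}B}BB} ⇒ {{{}{{}}B}BB} ⇒ {{{}{{}}{}}BB} ⇒ {{{}{{}}{}}{}B} ⇒ {{{}{{}}{}}{}{}}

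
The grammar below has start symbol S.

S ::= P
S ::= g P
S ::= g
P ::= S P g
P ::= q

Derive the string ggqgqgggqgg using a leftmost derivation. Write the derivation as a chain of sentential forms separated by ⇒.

S ⇒ P ⇒ SPg ⇒ gPg ⇒ gSPgg ⇒ gPPgg ⇒ gSPgPgg ⇒ ggPgPgg ⇒ ggSPggPgg ⇒ ggPPggPgg ⇒ ggqPggPgg ⇒ ggqSPgggPgg ⇒ ggqgPgggPgg ⇒ ggqgqgggPgg ⇒ ggqgqgggqgg

S ⇒ P   [S ::= P]
P ⇒ SPg   [P ::= S P g]
SPg ⇒ gPg   [S ::= g]
gPg ⇒ gSPgg   [P ::= S P g]
gSPgg ⇒ gPPgg   [S ::= P]
gPPgg ⇒ gSPgPgg   [P ::= S P g]
gSPgPgg ⇒ ggPgPgg   [S ::= g]
ggPgPgg ⇒ ggSPggPgg   [P ::= S P g]
ggSPggPgg ⇒ ggPPggPgg   [S ::= P]
ggPPggPgg ⇒ ggqPggPgg   [P ::= q]
ggqPggPgg ⇒ ggqSPgggPgg   [P ::= S P g]
ggqSPgggPgg ⇒ ggqgPgggPgg   [S ::= g]
ggqgPgggPgg ⇒ ggqgqgggPgg   [P ::= q]
ggqgqgggPgg ⇒ ggqgqgggqgg   [P ::= q]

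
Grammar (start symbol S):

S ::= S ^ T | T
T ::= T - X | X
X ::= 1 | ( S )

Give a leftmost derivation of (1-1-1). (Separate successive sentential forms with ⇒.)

S ⇒ T   [S ::= T]
T ⇒ X   [T ::= X]
X ⇒ (S)   [X ::= ( S )]
(S) ⇒ (T)   [S ::= T]
(T) ⇒ (T-X)   [T ::= T - X]
(T-X) ⇒ (T-X-X)   [T ::= T - X]
(T-X-X) ⇒ (X-X-X)   [T ::= X]
(X-X-X) ⇒ (1-X-X)   [X ::= 1]
(1-X-X) ⇒ (1-1-X)   [X ::= 1]
(1-1-X) ⇒ (1-1-1)   [X ::= 1]

S⇒T⇒X⇒(S)⇒(T)⇒(T-X)⇒(T-X-X)⇒(X-X-X)⇒(1-X-X)⇒(1-1-X)⇒(1-1-1)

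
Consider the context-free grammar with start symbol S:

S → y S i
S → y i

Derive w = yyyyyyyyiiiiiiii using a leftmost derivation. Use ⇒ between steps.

S⇒ySi⇒yySii⇒yyySiii⇒yyyySiiii⇒yyyyySiiiii⇒yyyyyySiiiiii⇒yyyyyyySiiiiiii⇒yyyyyyyyiiiiiiii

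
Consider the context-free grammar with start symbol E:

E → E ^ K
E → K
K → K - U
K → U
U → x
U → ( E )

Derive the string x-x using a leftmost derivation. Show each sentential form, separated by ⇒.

E ⇒ K   [E → K]
K ⇒ K-U   [K → K - U]
K-U ⇒ U-U   [K → U]
U-U ⇒ x-U   [U → x]
x-U ⇒ x-x   [U → x]

E ⇒ K ⇒ K-U ⇒ U-U ⇒ x-U ⇒ x-x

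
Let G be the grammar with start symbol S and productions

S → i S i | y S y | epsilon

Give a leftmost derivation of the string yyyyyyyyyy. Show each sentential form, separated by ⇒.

S ⇒ ySy   [S → y S y]
ySy ⇒ yySyy   [S → y S y]
yySyy ⇒ yyySyyy   [S → y S y]
yyySyyy ⇒ yyyySyyyy   [S → y S y]
yyyySyyyy ⇒ yyyyySyyyyy   [S → y S y]
yyyyySyyyyy ⇒ yyyyyyyyyy   [S → epsilon]

S ⇒ ySy ⇒ yySyy ⇒ yyySyyy ⇒ yyyySyyyy ⇒ yyyyySyyyyy ⇒ yyyyyyyyyy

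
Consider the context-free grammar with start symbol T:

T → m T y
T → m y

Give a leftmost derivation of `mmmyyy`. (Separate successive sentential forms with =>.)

T => mTy   [T → m T y]
mTy => mmTyy   [T → m T y]
mmTyy => mmmyyy   [T → m y]

T => mTy => mmTyy => mmmyyy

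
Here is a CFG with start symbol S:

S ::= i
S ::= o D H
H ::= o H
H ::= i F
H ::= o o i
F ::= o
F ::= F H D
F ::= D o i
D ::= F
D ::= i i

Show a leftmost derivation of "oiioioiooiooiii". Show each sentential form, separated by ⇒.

S ⇒ oDH ⇒ oFH ⇒ oDoiH ⇒ oiioiH ⇒ oiioioH ⇒ oiioioiF ⇒ oiioioiFHD ⇒ oiioioiDoiHD ⇒ oiioioiFoiHD ⇒ oiioioiooiHD ⇒ oiioioiooiooiD ⇒ oiioioiooiooiii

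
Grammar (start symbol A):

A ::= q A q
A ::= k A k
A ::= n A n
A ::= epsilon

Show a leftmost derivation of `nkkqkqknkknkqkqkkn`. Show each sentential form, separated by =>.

A => nAn => nkAkn => nkkAkkn => nkkqAqkkn => nkkqkAkqkkn => nkkqkqAqkqkkn => nkkqkqkAkqkqkkn => nkkqkqknAnkqkqkkn => nkkqkqknkAknkqkqkkn => nkkqkqknkknkqkqkkn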